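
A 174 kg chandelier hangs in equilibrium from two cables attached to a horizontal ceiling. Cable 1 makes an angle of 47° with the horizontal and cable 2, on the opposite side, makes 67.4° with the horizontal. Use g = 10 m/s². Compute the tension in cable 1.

Weight W = 174 × 10 = 1740 N acts straight down.
Horizontal: T_1 cos 47° = T_2 cos 67.4°  →  T_2 = 1.775 T_1.
Vertical: T_1 sin 47° + T_2 sin 67.4° = 1740.
Substituting the horizontal relation into the vertical equation gives 2.37 T_1 = 1740, so T_1 = 734.3 N.

T_1 ≈ 734 N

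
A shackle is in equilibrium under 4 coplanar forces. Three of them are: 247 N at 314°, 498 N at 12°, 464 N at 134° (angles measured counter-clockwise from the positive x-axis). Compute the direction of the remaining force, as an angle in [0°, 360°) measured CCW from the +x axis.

θ ≈ 218°

Sum the known components: ΣF_x = 336.4 N, ΣF_y = 259.6 N.
For equilibrium the remaining force must supply (−ΣF_x, −ΣF_y) = (-336.4, -259.6) N.
Magnitude = √((-336.4)² + (-259.6)²) = 424.9 N; direction = atan2(-259.6, -336.4) = 217.7°.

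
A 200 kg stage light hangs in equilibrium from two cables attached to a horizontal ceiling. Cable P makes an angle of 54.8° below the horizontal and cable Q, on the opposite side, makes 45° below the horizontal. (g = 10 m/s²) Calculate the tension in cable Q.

T_Q ≈ 1170 N

Weight W = 200 × 10 = 2000 N acts straight down.
Horizontal: T_P cos 54.8° = T_Q cos 45°  →  T_P = 1.227 T_Q.
Vertical: T_P sin 54.8° + T_Q sin 45° = 2000.
Substituting the horizontal relation into the vertical equation gives 1.709 T_Q = 2000, so T_Q = 1170 N.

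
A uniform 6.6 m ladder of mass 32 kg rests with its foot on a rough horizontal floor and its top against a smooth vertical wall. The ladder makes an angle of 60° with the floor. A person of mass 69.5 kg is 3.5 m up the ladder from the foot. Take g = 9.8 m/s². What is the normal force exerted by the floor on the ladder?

ΣF_y = 0: N_floor = 32×9.8 + 69.5×9.8 = 994.7 N.

N_floor ≈ 995 N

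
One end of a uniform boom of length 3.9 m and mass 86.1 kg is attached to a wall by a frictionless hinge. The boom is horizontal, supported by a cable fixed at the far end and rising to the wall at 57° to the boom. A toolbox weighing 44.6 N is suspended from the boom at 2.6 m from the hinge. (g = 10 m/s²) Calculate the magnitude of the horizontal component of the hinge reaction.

Take torques about the hinge: T sin 57° · 3.9 = 86.1×10×1.95 + 44.6×2.6 = 1794.9 N·m.
So T = 1794.9 / (0.8387 × 3.9) = 548.77 N.
ΣF_x = 0: H_x = T cos 57° = 298.88 N.

H_x ≈ 299 N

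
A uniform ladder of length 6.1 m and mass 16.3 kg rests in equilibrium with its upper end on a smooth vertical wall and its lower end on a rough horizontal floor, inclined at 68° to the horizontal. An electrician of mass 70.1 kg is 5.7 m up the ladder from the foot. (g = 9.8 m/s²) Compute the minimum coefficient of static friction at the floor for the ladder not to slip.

μ_min ≈ 0.344

ΣF_y = 0: N_floor = 16.3×9.8 + 70.1×9.8 = 846.72 N.
Torques about the foot: N_wall · 6.1 sin 68° = 16.3×9.8×3.05 cos 68° + 70.1×9.8×5.7 cos 68° → N_wall = 291.63 N.
ΣF_x = 0: f_floor = N_wall = 291.63 N.
μ_min = f_floor / N_floor = 291.63 / 846.72 = 0.3444.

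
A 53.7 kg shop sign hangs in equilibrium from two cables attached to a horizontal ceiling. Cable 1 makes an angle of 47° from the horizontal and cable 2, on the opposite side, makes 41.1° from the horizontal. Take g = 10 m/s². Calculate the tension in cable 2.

T_2 ≈ 366 N

Weight W = 53.7 × 10 = 537 N acts straight down.
Horizontal: T_1 cos 47° = T_2 cos 41.1°  →  T_1 = 1.105 T_2.
Vertical: T_1 sin 47° + T_2 sin 41.1° = 537.
Substituting the horizontal relation into the vertical equation gives 1.465 T_2 = 537, so T_2 = 366.4 N.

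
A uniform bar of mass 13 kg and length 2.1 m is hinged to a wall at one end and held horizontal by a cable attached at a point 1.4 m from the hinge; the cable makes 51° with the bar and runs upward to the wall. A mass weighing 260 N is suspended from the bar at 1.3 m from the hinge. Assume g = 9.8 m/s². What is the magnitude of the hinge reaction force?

Take torques about the hinge: T sin 51° · 1.4 = 13×9.8×1.05 + 260×1.3 = 471.77 N·m.
So T = 471.77 / (0.7771 × 1.4) = 433.61 N.
ΣF_x = 0: H_x = T cos 51° = 272.88 N.
ΣF_y = 0: H_y = (13×9.8 + 260) − T sin 51° = 387.4 − 336.98 = 50.421 N.
|H| = √(H_x² + H_y²) = √((272.88)² + (50.421)²) = 277.5 N.

|H| ≈ 277 N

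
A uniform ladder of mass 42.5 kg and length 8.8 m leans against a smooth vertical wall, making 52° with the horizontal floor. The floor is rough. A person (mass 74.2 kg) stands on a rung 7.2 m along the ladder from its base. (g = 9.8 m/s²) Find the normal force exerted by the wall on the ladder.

N_wall ≈ 628 N

Torques about the foot: N_wall · 8.8 sin 52° = 42.5×9.8×4.4 cos 52° + 74.2×9.8×7.2 cos 52° → N_wall = 627.53 N.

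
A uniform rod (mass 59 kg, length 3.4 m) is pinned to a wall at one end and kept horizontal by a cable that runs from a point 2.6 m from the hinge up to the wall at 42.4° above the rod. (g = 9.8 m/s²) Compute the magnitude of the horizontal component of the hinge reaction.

H_x ≈ 414 N

Take torques about the hinge: T sin 42.4° · 2.6 = 59×9.8×1.7 = 982.94 N·m.
So T = 982.94 / (0.6743 × 2.6) = 560.66 N.
ΣF_x = 0: H_x = T cos 42.4° = 414.02 N.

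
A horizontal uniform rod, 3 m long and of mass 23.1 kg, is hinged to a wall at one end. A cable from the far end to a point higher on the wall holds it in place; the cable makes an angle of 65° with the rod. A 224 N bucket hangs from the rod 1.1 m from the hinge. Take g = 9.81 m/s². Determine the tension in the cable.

Take torques about the hinge: T sin 65° · 3 = 23.1×9.81×1.5 + 224×1.1 = 586.32 N·m.
So T = 586.32 / (0.9063 × 3) = 215.64 N.

T ≈ 216 N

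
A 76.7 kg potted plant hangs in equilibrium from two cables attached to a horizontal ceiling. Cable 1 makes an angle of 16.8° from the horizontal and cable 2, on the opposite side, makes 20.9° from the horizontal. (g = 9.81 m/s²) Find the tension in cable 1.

Weight W = 76.7 × 9.81 = 752.4 N acts straight down.
Horizontal: T_1 cos 16.8° = T_2 cos 20.9°  →  T_2 = 1.025 T_1.
Vertical: T_1 sin 16.8° + T_2 sin 20.9° = 752.4.
Substituting the horizontal relation into the vertical equation gives 0.6546 T_1 = 752.4, so T_1 = 1149 N.

T_1 ≈ 1150 N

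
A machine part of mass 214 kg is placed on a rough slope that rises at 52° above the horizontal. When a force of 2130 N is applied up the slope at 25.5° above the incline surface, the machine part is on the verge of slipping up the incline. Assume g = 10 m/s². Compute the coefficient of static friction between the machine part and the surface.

μ ≈ 0.590

On the verge of sliding up the incline, friction is at its maximum μN and acts down the slope.
Perpendicular to incline: N = W cos 52° − P sin 25.5° = 1318 − 917 = 400.5 N.
Along incline: P cos 25.5° − μN = W sin 52° → μ = −(W sin 52° − P cos 25.5°) / N = 0.5896.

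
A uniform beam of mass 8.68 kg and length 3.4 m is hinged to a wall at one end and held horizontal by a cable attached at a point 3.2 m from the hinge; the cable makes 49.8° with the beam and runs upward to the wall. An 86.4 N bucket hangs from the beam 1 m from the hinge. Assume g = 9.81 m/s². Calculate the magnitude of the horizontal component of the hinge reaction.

H_x ≈ 61 N

Take torques about the hinge: T sin 49.8° · 3.2 = 8.68×9.81×1.7 + 86.4×1 = 231.16 N·m.
So T = 231.16 / (0.7638 × 3.2) = 94.575 N.
ΣF_x = 0: H_x = T cos 49.8° = 61.044 N.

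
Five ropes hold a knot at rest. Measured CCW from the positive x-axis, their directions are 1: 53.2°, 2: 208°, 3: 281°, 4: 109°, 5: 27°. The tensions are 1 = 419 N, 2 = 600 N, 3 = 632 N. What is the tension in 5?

Resolve: ΣF_x = 419 cos 53.2° + 600 cos 208° + 632 cos 281° + T_4 cos 109° + T_5 cos 27° = 0.
        ΣF_y = 419 sin 53.2° + 600 sin 208° + 632 sin 281° + T_4 sin 109° + T_5 sin 27° = 0.
The known terms sum to (-158.2, -566.6) N, so -0.3256 T_4 + 0.8910 T_5 = 158.2 and 0.9455 T_4 + 0.4540 T_5 = 566.6.
Solving simultaneously: T_4 = 437.3 N, T_5 = 337.3 N.

T_5 ≈ 337 N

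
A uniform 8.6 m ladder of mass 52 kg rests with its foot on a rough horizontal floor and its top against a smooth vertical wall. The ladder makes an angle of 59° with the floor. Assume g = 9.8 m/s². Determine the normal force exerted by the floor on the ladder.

N_floor ≈ 510 N

ΣF_y = 0: N_floor = 52×9.8 = 509.6 N.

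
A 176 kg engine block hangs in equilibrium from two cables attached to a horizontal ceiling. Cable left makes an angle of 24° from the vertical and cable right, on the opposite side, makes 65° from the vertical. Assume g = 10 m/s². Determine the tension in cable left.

T_left ≈ 1600 N

Angles from the horizontal: cable left is 90° − 24° = 66°, cable right is 90° − 65° = 25°.
Weight W = 176 × 10 = 1760 N acts straight down.
Horizontal: T_left cos 66° = T_right cos 25°  →  T_right = 0.4488 T_left.
Vertical: T_left sin 66° + T_right sin 25° = 1760.
Substituting the horizontal relation into the vertical equation gives 1.103 T_left = 1760, so T_left = 1595 N.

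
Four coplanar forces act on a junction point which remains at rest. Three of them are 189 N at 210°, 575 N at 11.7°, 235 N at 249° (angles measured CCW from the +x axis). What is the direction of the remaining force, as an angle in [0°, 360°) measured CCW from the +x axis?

θ ≈ 148°

Sum the known components: ΣF_x = 315.2 N, ΣF_y = -197.3 N.
For equilibrium the remaining force must supply (−ΣF_x, −ΣF_y) = (-315.2, 197.3) N.
Magnitude = √((-315.2)² + (197.3)²) = 371.8 N; direction = atan2(197.3, -315.2) = 148.0°.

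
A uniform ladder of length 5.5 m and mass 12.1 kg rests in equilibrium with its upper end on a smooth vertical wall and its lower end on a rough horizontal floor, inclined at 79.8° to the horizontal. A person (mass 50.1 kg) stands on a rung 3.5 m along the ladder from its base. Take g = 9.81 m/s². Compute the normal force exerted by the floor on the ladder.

ΣF_y = 0: N_floor = 12.1×9.81 + 50.1×9.81 = 610.18 N.

N_floor ≈ 610 N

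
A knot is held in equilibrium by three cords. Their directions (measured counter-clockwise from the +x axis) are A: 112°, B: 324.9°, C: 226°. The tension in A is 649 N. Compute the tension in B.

T_B ≈ 600 N

Resolve: ΣF_x = 649 cos 112° + T_B cos 324.9° + T_C cos 226° = 0.
        ΣF_y = 649 sin 112° + T_B sin 324.9° + T_C sin 226° = 0.
The known terms sum to (-243.1, 601.7) N, so 0.8181 T_B − 0.6947 T_C = 243.1 and -0.5750 T_B − 0.7193 T_C = -601.7.
Solving simultaneously: T_B = 600.1 N, T_C = 356.8 N.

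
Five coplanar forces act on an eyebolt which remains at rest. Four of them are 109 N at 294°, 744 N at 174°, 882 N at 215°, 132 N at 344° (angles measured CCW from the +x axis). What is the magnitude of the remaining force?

F ≈ 1410 N

Sum the known components: ΣF_x = -1291 N, ΣF_y = -564.1 N.
For equilibrium the remaining force must supply (−ΣF_x, −ΣF_y) = (1291, 564.1) N.
Magnitude = √((1291)² + (564.1)²) = 1409 N; direction = atan2(564.1, 1291) = 23.6°.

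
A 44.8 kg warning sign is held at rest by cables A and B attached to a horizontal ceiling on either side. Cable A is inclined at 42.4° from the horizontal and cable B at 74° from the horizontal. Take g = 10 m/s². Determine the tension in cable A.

T_A ≈ 138 N

Weight W = 44.8 × 10 = 448 N acts straight down.
Horizontal: T_A cos 42.4° = T_B cos 74°  →  T_B = 2.679 T_A.
Vertical: T_A sin 42.4° + T_B sin 74° = 448.
Substituting the horizontal relation into the vertical equation gives 3.25 T_A = 448, so T_A = 137.9 N.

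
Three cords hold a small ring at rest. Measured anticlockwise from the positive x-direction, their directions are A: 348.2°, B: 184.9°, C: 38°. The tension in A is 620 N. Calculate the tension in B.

Resolve: ΣF_x = 620 cos 348.2° + T_B cos 184.9° + T_C cos 38° = 0.
        ΣF_y = 620 sin 348.2° + T_B sin 184.9° + T_C sin 38° = 0.
The known terms sum to (606.9, -126.8) N, so -0.9963 T_B + 0.7880 T_C = -606.9 and -0.0854 T_B + 0.6157 T_C = 126.8.
Solving simultaneously: T_B = 867.2 N, T_C = 326.2 N.

T_B ≈ 867 N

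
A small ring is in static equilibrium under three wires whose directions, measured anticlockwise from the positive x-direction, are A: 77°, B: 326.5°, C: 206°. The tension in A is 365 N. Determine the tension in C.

T_C ≈ 397 N

Resolve: ΣF_x = 365 cos 77° + T_B cos 326.5° + T_C cos 206° = 0.
        ΣF_y = 365 sin 77° + T_B sin 326.5° + T_C sin 206° = 0.
The known terms sum to (82.11, 355.6) N, so 0.8339 T_B − 0.8988 T_C = -82.11 and -0.5519 T_B − 0.4384 T_C = -355.6.
Solving simultaneously: T_B = 329.2 N, T_C = 396.8 N.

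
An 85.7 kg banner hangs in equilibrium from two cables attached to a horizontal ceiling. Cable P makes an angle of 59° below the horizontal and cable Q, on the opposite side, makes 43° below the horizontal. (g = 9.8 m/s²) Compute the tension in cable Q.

T_Q ≈ 442 N

Weight W = 85.7 × 9.8 = 839.9 N acts straight down.
Horizontal: T_P cos 59° = T_Q cos 43°  →  T_P = 1.42 T_Q.
Vertical: T_P sin 59° + T_Q sin 43° = 839.9.
Substituting the horizontal relation into the vertical equation gives 1.899 T_Q = 839.9, so T_Q = 442.2 N.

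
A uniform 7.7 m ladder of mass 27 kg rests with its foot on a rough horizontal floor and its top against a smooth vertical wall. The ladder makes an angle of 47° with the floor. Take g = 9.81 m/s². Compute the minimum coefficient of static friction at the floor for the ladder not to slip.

μ_min ≈ 0.466

ΣF_y = 0: N_floor = 27×9.81 = 264.87 N.
Torques about the foot: N_wall · 7.7 sin 47° = 27×9.81×3.85 cos 47° → N_wall = 123.5 N.
ΣF_x = 0: f_floor = N_wall = 123.5 N.
μ_min = f_floor / N_floor = 123.5 / 264.87 = 0.4663.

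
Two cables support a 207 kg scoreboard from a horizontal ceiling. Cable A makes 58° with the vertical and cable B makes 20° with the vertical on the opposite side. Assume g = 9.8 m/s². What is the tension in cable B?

Angles from the horizontal: cable A is 90° − 58° = 32°, cable B is 90° − 20° = 70°.
Weight W = 207 × 9.8 = 2029 N acts straight down.
Horizontal: T_A cos 32° = T_B cos 70°  →  T_A = 0.4033 T_B.
Vertical: T_A sin 32° + T_B sin 70° = 2029.
Substituting the horizontal relation into the vertical equation gives 1.153 T_B = 2029, so T_B = 1759 N.

T_B ≈ 1760 N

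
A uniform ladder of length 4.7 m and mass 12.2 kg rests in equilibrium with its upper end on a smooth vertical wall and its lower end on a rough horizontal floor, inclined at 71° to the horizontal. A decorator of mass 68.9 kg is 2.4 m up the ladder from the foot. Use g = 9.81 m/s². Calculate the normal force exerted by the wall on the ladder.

N_wall ≈ 139 N

Torques about the foot: N_wall · 4.7 sin 71° = 12.2×9.81×2.35 cos 71° + 68.9×9.81×2.4 cos 71° → N_wall = 139.45 N.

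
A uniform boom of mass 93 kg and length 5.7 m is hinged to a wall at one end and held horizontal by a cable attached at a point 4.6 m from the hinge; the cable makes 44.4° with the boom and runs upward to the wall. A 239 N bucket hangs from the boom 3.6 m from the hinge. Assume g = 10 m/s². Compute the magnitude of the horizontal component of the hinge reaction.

Take torques about the hinge: T sin 44.4° · 4.6 = 93×10×2.85 + 239×3.6 = 3510.9 N·m.
So T = 3510.9 / (0.6997 × 4.6) = 1090.9 N.
ΣF_x = 0: H_x = T cos 44.4° = 779.39 N.

H_x ≈ 779 N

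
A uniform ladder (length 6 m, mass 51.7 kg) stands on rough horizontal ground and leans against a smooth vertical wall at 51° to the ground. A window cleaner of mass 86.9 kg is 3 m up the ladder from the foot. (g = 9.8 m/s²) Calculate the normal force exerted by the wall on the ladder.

Torques about the foot: N_wall · 6 sin 51° = 51.7×9.8×3 cos 51° + 86.9×9.8×3 cos 51° → N_wall = 549.96 N.

N_wall ≈ 550 N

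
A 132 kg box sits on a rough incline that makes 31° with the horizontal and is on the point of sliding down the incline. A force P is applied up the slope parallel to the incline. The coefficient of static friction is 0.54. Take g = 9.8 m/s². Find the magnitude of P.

On the verge of sliding down the incline, friction equals μN and acts up the slope.
Perpendicular: N + P sin 0° = W cos 31° = 1109 N.
Along incline: P cos 0° + μN = W sin 31° with W sin 31° = 666.3 N.
Solving the pair for P and N: P = 67.48 N, N = 1109 N (and f = μN = 598.8 N).

P ≈ 67.5 N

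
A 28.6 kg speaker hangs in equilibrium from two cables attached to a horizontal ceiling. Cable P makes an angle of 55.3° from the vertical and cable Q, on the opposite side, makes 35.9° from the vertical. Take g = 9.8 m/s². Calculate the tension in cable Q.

Angles from the horizontal: cable P is 90° − 55.3° = 34.7°, cable Q is 90° − 35.9° = 54.1°.
Weight W = 28.6 × 9.8 = 280.3 N acts straight down.
Horizontal: T_P cos 34.7° = T_Q cos 54.1°  →  T_P = 0.7132 T_Q.
Vertical: T_P sin 34.7° + T_Q sin 54.1° = 280.3.
Substituting the horizontal relation into the vertical equation gives 1.216 T_Q = 280.3, so T_Q = 230.5 N.

T_Q ≈ 230 N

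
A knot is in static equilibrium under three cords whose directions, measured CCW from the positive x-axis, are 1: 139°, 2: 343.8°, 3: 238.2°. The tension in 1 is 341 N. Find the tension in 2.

T_2 ≈ 349 N

Resolve: ΣF_x = 341 cos 139° + T_2 cos 343.8° + T_3 cos 238.2° = 0.
        ΣF_y = 341 sin 139° + T_2 sin 343.8° + T_3 sin 238.2° = 0.
The known terms sum to (-257.4, 223.7) N, so 0.9603 T_2 − 0.5270 T_3 = 257.4 and -0.2790 T_2 − 0.8499 T_3 = -223.7.
Solving simultaneously: T_2 = 349.5 N, T_3 = 148.5 N.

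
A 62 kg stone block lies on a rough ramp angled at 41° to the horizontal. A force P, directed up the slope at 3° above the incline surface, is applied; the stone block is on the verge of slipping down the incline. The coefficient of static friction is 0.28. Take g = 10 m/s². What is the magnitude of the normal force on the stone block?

N ≈ 453 N

On the verge of sliding down the incline, friction equals μN and acts up the slope.
Perpendicular: N + P sin 3° = W cos 41° = 467.9 N.
Along incline: P cos 3° + μN = W sin 41° with W sin 41° = 406.8 N.
Solving the pair for P and N: P = 280.2 N, N = 453.3 N (and f = μN = 126.9 N).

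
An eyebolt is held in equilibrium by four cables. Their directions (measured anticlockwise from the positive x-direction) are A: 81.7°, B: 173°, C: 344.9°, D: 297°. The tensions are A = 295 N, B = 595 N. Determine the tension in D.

T_D ≈ 282 N

Resolve: ΣF_x = 295 cos 81.7° + 595 cos 173° + T_C cos 344.9° + T_D cos 297° = 0.
        ΣF_y = 295 sin 81.7° + 595 sin 173° + T_C sin 344.9° + T_D sin 297° = 0.
The known terms sum to (-548, 364.4) N, so 0.9655 T_C + 0.4540 T_D = 548 and -0.2605 T_C − 0.8910 T_D = -364.4.
Solving simultaneously: T_C = 435.1 N, T_D = 281.8 N.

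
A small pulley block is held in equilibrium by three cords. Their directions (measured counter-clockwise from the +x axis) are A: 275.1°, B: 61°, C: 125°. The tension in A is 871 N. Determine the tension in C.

T_C ≈ 543 N

Resolve: ΣF_x = 871 cos 275.1° + T_B cos 61° + T_C cos 125° = 0.
        ΣF_y = 871 sin 275.1° + T_B sin 61° + T_C sin 125° = 0.
The known terms sum to (77.43, -867.6) N, so 0.4848 T_B − 0.5736 T_C = -77.43 and 0.8746 T_B + 0.8192 T_C = 867.6.
Solving simultaneously: T_B = 483.1 N, T_C = 543.3 N.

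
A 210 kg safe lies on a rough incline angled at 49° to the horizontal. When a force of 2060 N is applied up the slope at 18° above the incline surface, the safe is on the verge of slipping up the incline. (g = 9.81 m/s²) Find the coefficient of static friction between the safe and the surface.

μ ≈ 0.566

On the verge of sliding up the incline, friction is at its maximum μN and acts down the slope.
Perpendicular to incline: N = W cos 49° − P sin 18° = 1352 − 636.6 = 715 N.
Along incline: P cos 18° − μN = W sin 49° → μ = −(W sin 49° − P cos 18°) / N = 0.5656.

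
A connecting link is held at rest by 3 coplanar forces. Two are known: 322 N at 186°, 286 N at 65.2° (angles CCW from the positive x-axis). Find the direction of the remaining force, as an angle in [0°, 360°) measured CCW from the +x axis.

θ ≈ 312°

Sum the known components: ΣF_x = -200.3 N, ΣF_y = 226 N.
For equilibrium the remaining force must supply (−ΣF_x, −ΣF_y) = (200.3, -226) N.
Magnitude = √((200.3)² + (-226)²) = 301.9 N; direction = atan2(-226, 200.3) = 311.6°.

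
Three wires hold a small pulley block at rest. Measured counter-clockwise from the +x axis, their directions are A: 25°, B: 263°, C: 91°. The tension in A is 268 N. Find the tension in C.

Resolve: ΣF_x = 268 cos 25° + T_B cos 263° + T_C cos 91° = 0.
        ΣF_y = 268 sin 25° + T_B sin 263° + T_C sin 91° = 0.
The known terms sum to (242.9, 113.3) N, so -0.1219 T_B − 0.0175 T_C = -242.9 and -0.9925 T_B + 0.9998 T_C = -113.3.
Solving simultaneously: T_B = 1759 N, T_C = 1633 N.

T_C ≈ 1630 N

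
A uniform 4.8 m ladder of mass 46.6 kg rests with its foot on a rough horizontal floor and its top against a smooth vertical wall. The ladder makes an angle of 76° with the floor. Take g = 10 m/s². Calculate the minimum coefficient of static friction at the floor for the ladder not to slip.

μ_min ≈ 0.125

ΣF_y = 0: N_floor = 46.6×10 = 466 N.
Torques about the foot: N_wall · 4.8 sin 76° = 46.6×10×2.4 cos 76° → N_wall = 58.093 N.
ΣF_x = 0: f_floor = N_wall = 58.093 N.
μ_min = f_floor / N_floor = 58.093 / 466 = 0.1247.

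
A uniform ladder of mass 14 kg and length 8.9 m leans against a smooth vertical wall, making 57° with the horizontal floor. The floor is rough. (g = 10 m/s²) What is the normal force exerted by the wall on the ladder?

Torques about the foot: N_wall · 8.9 sin 57° = 14×10×4.45 cos 57° → N_wall = 45.459 N.

N_wall ≈ 45.5 N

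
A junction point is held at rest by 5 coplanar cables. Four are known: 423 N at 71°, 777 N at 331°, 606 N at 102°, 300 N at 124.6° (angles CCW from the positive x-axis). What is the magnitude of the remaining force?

Sum the known components: ΣF_x = 520.9 N, ΣF_y = 863 N.
For equilibrium the remaining force must supply (−ΣF_x, −ΣF_y) = (-520.9, -863) N.
Magnitude = √((-520.9)² + (-863)²) = 1008 N; direction = atan2(-863, -520.9) = 238.9°.

F ≈ 1010 N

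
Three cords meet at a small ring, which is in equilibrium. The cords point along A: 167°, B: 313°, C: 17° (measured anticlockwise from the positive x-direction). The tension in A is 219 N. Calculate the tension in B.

Resolve: ΣF_x = 219 cos 167° + T_B cos 313° + T_C cos 17° = 0.
        ΣF_y = 219 sin 167° + T_B sin 313° + T_C sin 17° = 0.
The known terms sum to (-213.4, 49.26) N, so 0.6820 T_B + 0.9563 T_C = 213.4 and -0.7314 T_B + 0.2924 T_C = -49.26.
Solving simultaneously: T_B = 121.8 N, T_C = 136.3 N.

T_B ≈ 122 N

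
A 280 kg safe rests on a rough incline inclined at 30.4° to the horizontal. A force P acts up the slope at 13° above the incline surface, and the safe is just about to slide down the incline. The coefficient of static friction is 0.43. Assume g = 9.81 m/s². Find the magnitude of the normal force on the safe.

On the verge of sliding down the incline, friction equals μN and acts up the slope.
Perpendicular: N + P sin 13° = W cos 30.4° = 2369 N.
Along incline: P cos 13° + μN = W sin 30.4° with W sin 30.4° = 1390 N.
Solving the pair for P and N: P = 423 N, N = 2274 N (and f = μN = 977.8 N).

N ≈ 2270 N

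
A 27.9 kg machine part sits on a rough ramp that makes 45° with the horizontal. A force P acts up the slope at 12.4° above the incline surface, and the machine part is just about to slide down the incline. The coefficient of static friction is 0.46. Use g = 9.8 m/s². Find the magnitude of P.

P ≈ 119 N

On the verge of sliding down the incline, friction equals μN and acts up the slope.
Perpendicular: N + P sin 12.4° = W cos 45° = 193.3 N.
Along incline: P cos 12.4° + μN = W sin 45° with W sin 45° = 193.3 N.
Solving the pair for P and N: P = 118.9 N, N = 167.8 N (and f = μN = 77.19 N).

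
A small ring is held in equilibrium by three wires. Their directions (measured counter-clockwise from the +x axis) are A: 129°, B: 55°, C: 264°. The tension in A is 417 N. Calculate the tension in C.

T_C ≈ 827 N

Resolve: ΣF_x = 417 cos 129° + T_B cos 55° + T_C cos 264° = 0.
        ΣF_y = 417 sin 129° + T_B sin 55° + T_C sin 264° = 0.
The known terms sum to (-262.4, 324.1) N, so 0.5736 T_B − 0.1045 T_C = 262.4 and 0.8192 T_B − 0.9945 T_C = -324.1.
Solving simultaneously: T_B = 608.2 N, T_C = 826.8 N.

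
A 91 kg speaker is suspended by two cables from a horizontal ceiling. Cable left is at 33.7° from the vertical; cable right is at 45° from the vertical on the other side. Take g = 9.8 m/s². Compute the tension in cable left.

T_left ≈ 643 N

Angles from the horizontal: cable left is 90° − 33.7° = 56.3°, cable right is 90° − 45° = 45°.
Weight W = 91 × 9.8 = 891.8 N acts straight down.
Horizontal: T_left cos 56.3° = T_right cos 45°  →  T_right = 0.7847 T_left.
Vertical: T_left sin 56.3° + T_right sin 45° = 891.8.
Substituting the horizontal relation into the vertical equation gives 1.387 T_left = 891.8, so T_left = 643.1 N.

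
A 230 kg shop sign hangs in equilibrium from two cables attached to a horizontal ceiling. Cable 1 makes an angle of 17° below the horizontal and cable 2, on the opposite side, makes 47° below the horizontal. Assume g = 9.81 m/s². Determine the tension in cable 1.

Weight W = 230 × 9.81 = 2256 N acts straight down.
Horizontal: T_1 cos 17° = T_2 cos 47°  →  T_2 = 1.402 T_1.
Vertical: T_1 sin 17° + T_2 sin 47° = 2256.
Substituting the horizontal relation into the vertical equation gives 1.318 T_1 = 2256, so T_1 = 1712 N.

T_1 ≈ 1710 N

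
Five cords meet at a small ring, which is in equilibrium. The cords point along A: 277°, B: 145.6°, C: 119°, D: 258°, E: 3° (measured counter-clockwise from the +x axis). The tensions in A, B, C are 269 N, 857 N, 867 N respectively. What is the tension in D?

T_D ≈ 1070 N

Resolve: ΣF_x = 269 cos 277° + 857 cos 145.6° + 867 cos 119° + T_D cos 258° + T_E cos 3° = 0.
        ΣF_y = 269 sin 277° + 857 sin 145.6° + 867 sin 119° + T_D sin 258° + T_E sin 3° = 0.
The known terms sum to (-1095, 975.5) N, so -0.2079 T_D + 0.9986 T_E = 1095 and -0.9781 T_D + 0.0523 T_E = -975.5.
Solving simultaneously: T_D = 1068 N, T_E = 1318 N.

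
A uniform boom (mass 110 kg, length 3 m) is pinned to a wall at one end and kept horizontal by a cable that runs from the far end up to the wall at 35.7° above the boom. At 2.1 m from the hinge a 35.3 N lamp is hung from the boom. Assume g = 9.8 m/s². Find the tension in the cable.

Take torques about the hinge: T sin 35.7° · 3 = 110×9.8×1.5 + 35.3×2.1 = 1691.1 N·m.
So T = 1691.1 / (0.5835 × 3) = 966.02 N.

T ≈ 966 N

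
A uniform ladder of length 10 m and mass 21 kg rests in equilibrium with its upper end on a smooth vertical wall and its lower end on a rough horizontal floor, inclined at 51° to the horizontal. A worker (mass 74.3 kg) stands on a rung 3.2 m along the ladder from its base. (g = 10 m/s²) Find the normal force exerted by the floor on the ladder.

ΣF_y = 0: N_floor = 21×10 + 74.3×10 = 953 N.

N_floor ≈ 953 N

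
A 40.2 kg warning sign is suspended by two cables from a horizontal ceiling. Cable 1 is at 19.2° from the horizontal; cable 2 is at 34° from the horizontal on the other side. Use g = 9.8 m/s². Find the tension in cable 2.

Weight W = 40.2 × 9.8 = 394 N acts straight down.
Horizontal: T_1 cos 19.2° = T_2 cos 34°  →  T_1 = 0.8779 T_2.
Vertical: T_1 sin 19.2° + T_2 sin 34° = 394.
Substituting the horizontal relation into the vertical equation gives 0.8479 T_2 = 394, so T_2 = 464.6 N.

T_2 ≈ 465 N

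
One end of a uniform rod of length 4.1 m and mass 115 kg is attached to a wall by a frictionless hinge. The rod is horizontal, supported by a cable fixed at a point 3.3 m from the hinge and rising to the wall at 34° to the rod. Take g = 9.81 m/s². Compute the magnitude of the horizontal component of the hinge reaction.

Take torques about the hinge: T sin 34° · 3.3 = 115×9.81×2.05 = 2312.7 N·m.
So T = 2312.7 / (0.5592 × 3.3) = 1253.3 N.
ΣF_x = 0: H_x = T cos 34° = 1039 N.

H_x ≈ 1040 N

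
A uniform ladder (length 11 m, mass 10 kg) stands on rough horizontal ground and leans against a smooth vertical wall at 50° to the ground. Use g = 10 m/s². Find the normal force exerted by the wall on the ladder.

Torques about the foot: N_wall · 11 sin 50° = 10×10×5.5 cos 50° → N_wall = 41.955 N.

N_wall ≈ 42 N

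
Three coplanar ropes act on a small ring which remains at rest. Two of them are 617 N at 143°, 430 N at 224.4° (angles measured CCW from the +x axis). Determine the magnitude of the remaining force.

F ≈ 803 N

Sum the known components: ΣF_x = -800 N, ΣF_y = 70.46 N.
For equilibrium the remaining force must supply (−ΣF_x, −ΣF_y) = (800, -70.46) N.
Magnitude = √((800)² + (-70.46)²) = 803.1 N; direction = atan2(-70.46, 800) = 355.0°.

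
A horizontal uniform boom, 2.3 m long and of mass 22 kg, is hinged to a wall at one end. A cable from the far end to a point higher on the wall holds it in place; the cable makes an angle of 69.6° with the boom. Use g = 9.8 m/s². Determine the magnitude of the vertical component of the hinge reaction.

|H_y| ≈ 108 N

Take torques about the hinge: T sin 69.6° · 2.3 = 22×9.8×1.15 = 247.94 N·m.
So T = 247.94 / (0.9373 × 2.3) = 115.01 N.
ΣF_y = 0: H_y = (22×9.8) − T sin 69.6° = 215.6 − 107.8 = 107.8 N.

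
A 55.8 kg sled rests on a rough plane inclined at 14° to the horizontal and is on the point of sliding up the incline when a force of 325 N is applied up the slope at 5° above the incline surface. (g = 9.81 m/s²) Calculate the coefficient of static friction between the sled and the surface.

μ ≈ 0.381

On the verge of sliding up the incline, friction is at its maximum μN and acts down the slope.
Perpendicular to incline: N = W cos 14° − P sin 5° = 531.1 − 28.33 = 502.8 N.
Along incline: P cos 5° − μN = W sin 14° → μ = −(W sin 14° − P cos 5°) / N = 0.3805.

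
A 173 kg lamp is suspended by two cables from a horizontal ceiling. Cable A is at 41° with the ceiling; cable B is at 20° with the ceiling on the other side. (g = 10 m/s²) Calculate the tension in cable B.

Weight W = 173 × 10 = 1730 N acts straight down.
Horizontal: T_A cos 41° = T_B cos 20°  →  T_A = 1.245 T_B.
Vertical: T_A sin 41° + T_B sin 20° = 1730.
Substituting the horizontal relation into the vertical equation gives 1.159 T_B = 1730, so T_B = 1493 N.

T_B ≈ 1490 N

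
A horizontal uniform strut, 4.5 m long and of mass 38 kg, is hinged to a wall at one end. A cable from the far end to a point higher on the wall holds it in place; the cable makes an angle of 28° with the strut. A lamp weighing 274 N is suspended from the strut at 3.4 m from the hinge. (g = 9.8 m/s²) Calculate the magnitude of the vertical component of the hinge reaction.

|H_y| ≈ 253 N

Take torques about the hinge: T sin 28° · 4.5 = 38×9.8×2.25 + 274×3.4 = 1769.5 N·m.
So T = 1769.5 / (0.4695 × 4.5) = 837.58 N.
ΣF_y = 0: H_y = (38×9.8 + 274) − T sin 28° = 646.4 − 393.22 = 253.18 N.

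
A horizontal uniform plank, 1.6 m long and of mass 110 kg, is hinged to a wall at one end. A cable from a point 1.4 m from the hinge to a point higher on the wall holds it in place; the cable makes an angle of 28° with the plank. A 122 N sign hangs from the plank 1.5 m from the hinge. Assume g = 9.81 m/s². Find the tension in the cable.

Take torques about the hinge: T sin 28° · 1.4 = 110×9.81×0.8 + 122×1.5 = 1046.3 N·m.
So T = 1046.3 / (0.4695 × 1.4) = 1591.9 N.

T ≈ 1590 N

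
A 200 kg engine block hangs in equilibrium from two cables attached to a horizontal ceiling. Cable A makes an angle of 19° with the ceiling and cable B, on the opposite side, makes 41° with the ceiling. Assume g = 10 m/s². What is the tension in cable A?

T_A ≈ 1740 N

Weight W = 200 × 10 = 2000 N acts straight down.
Horizontal: T_A cos 19° = T_B cos 41°  →  T_B = 1.253 T_A.
Vertical: T_A sin 19° + T_B sin 41° = 2000.
Substituting the horizontal relation into the vertical equation gives 1.147 T_A = 2000, so T_A = 1743 N.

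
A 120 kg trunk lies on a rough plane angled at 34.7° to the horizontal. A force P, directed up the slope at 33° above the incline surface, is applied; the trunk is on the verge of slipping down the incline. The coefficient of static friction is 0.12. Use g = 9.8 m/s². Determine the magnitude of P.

On the verge of sliding down the incline, friction equals μN and acts up the slope.
Perpendicular: N + P sin 33° = W cos 34.7° = 966.8 N.
Along incline: P cos 33° + μN = W sin 34.7° with W sin 34.7° = 669.5 N.
Solving the pair for P and N: P = 715.7 N, N = 577 N (and f = μN = 69.25 N).

P ≈ 716 N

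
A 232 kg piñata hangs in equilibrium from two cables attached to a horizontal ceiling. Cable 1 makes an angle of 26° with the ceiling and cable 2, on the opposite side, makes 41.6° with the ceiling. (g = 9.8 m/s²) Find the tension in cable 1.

Weight W = 232 × 9.8 = 2274 N acts straight down.
Horizontal: T_1 cos 26° = T_2 cos 41.6°  →  T_2 = 1.202 T_1.
Vertical: T_1 sin 26° + T_2 sin 41.6° = 2274.
Substituting the horizontal relation into the vertical equation gives 1.236 T_1 = 2274, so T_1 = 1839 N.

T_1 ≈ 1840 N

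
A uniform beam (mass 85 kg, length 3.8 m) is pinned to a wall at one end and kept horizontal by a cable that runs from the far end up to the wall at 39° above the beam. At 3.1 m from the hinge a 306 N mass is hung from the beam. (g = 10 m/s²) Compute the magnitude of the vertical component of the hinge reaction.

Take torques about the hinge: T sin 39° · 3.8 = 85×10×1.9 + 306×3.1 = 2563.6 N·m.
So T = 2563.6 / (0.6293 × 3.8) = 1072 N.
ΣF_y = 0: H_y = (85×10 + 306) − T sin 39° = 1156 − 674.63 = 481.37 N.

|H_y| ≈ 481 N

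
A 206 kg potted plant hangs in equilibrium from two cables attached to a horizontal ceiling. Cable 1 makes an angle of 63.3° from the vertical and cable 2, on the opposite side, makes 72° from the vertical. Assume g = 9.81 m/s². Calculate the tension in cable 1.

T_1 ≈ 2730 N

Angles from the horizontal: cable 1 is 90° − 63.3° = 26.7°, cable 2 is 90° − 72° = 18°.
Weight W = 206 × 9.81 = 2021 N acts straight down.
Horizontal: T_1 cos 26.7° = T_2 cos 18°  →  T_2 = 0.9393 T_1.
Vertical: T_1 sin 26.7° + T_2 sin 18° = 2021.
Substituting the horizontal relation into the vertical equation gives 0.7396 T_1 = 2021, so T_1 = 2732 N.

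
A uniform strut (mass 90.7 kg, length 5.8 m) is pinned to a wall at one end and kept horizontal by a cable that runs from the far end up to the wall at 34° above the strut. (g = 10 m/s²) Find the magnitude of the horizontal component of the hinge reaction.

H_x ≈ 672 N

Take torques about the hinge: T sin 34° · 5.8 = 90.7×10×2.9 = 2630.3 N·m.
So T = 2630.3 / (0.5592 × 5.8) = 810.99 N.
ΣF_x = 0: H_x = T cos 34° = 672.34 N.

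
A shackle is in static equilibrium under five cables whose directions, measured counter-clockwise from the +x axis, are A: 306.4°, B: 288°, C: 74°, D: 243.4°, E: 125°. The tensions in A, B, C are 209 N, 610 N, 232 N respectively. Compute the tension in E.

Resolve: ΣF_x = 209 cos 306.4° + 610 cos 288° + 232 cos 74° + T_D cos 243.4° + T_E cos 125° = 0.
        ΣF_y = 209 sin 306.4° + 610 sin 288° + 232 sin 74° + T_D sin 243.4° + T_E sin 125° = 0.
The known terms sum to (376.5, -525.4) N, so -0.4478 T_D − 0.5736 T_E = -376.5 and -0.8942 T_D + 0.8192 T_E = 525.4.
Solving simultaneously: T_D = 8.023 N, T_E = 650.1 N.

T_E ≈ 650 N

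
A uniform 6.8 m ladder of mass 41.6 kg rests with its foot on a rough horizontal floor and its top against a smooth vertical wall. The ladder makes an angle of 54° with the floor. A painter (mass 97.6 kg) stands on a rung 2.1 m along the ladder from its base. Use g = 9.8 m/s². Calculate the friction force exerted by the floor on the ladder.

Torques about the foot: N_wall · 6.8 sin 54° = 41.6×9.8×3.4 cos 54° + 97.6×9.8×2.1 cos 54° → N_wall = 362.71 N.
ΣF_x = 0: f_floor = N_wall = 362.71 N.

f ≈ 363 N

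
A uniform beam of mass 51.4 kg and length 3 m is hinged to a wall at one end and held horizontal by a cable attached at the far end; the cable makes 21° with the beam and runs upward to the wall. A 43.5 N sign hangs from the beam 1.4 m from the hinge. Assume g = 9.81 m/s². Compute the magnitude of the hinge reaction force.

|H| ≈ 761 N

Take torques about the hinge: T sin 21° · 3 = 51.4×9.81×1.5 + 43.5×1.4 = 817.25 N·m.
So T = 817.25 / (0.3584 × 3) = 760.16 N.
ΣF_x = 0: H_x = T cos 21° = 709.67 N.
ΣF_y = 0: H_y = (51.4×9.81 + 43.5) − T sin 21° = 547.73 − 272.42 = 275.32 N.
|H| = √(H_x² + H_y²) = √((709.67)² + (275.32)²) = 761.2 N.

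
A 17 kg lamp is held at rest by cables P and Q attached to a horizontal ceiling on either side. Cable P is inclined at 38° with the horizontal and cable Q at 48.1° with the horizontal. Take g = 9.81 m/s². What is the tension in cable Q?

Weight W = 17 × 9.81 = 166.8 N acts straight down.
Horizontal: T_P cos 38° = T_Q cos 48.1°  →  T_P = 0.8475 T_Q.
Vertical: T_P sin 38° + T_Q sin 48.1° = 166.8.
Substituting the horizontal relation into the vertical equation gives 1.266 T_Q = 166.8, so T_Q = 131.7 N.

T_Q ≈ 132 N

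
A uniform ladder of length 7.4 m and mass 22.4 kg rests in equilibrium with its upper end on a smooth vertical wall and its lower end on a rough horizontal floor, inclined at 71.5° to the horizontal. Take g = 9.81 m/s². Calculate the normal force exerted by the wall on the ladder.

Torques about the foot: N_wall · 7.4 sin 71.5° = 22.4×9.81×3.7 cos 71.5° → N_wall = 36.763 N.

N_wall ≈ 36.8 N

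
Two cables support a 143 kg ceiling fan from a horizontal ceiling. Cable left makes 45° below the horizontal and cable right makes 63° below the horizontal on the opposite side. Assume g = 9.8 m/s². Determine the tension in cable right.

Weight W = 143 × 9.8 = 1401 N acts straight down.
Horizontal: T_left cos 45° = T_right cos 63°  →  T_left = 0.642 T_right.
Vertical: T_left sin 45° + T_right sin 63° = 1401.
Substituting the horizontal relation into the vertical equation gives 1.345 T_right = 1401, so T_right = 1042 N.

T_right ≈ 1040 N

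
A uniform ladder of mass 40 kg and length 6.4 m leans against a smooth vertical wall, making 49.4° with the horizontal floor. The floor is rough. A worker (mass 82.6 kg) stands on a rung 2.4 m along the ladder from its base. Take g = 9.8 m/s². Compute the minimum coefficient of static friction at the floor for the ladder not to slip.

ΣF_y = 0: N_floor = 40×9.8 + 82.6×9.8 = 1201.5 N.
Torques about the foot: N_wall · 6.4 sin 49.4° = 40×9.8×3.2 cos 49.4° + 82.6×9.8×2.4 cos 49.4° → N_wall = 428.17 N.
ΣF_x = 0: f_floor = N_wall = 428.17 N.
μ_min = f_floor / N_floor = 428.17 / 1201.5 = 0.3564.

μ_min ≈ 0.356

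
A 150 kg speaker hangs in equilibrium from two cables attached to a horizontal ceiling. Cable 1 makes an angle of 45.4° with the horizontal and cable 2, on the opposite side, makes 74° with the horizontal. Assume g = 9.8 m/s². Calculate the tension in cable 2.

T_2 ≈ 1180 N

Weight W = 150 × 9.8 = 1470 N acts straight down.
Horizontal: T_1 cos 45.4° = T_2 cos 74°  →  T_1 = 0.3926 T_2.
Vertical: T_1 sin 45.4° + T_2 sin 74° = 1470.
Substituting the horizontal relation into the vertical equation gives 1.241 T_2 = 1470, so T_2 = 1185 N.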